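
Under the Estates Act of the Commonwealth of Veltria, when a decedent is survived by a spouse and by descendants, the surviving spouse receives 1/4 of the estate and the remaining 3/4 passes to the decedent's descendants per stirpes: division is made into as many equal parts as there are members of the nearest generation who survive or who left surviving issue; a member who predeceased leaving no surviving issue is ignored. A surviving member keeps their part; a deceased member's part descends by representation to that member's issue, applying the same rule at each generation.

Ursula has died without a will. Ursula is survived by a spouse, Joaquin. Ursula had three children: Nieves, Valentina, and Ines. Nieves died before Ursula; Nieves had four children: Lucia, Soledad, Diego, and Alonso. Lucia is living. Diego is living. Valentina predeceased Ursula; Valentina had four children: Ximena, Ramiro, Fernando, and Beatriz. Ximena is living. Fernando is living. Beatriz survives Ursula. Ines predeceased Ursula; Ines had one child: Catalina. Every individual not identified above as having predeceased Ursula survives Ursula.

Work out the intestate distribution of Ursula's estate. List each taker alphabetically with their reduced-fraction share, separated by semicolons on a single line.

Alonso 1/16; Beatriz 1/16; Catalina 1/4; Diego 1/16; Fernando 1/16; Joaquin 1/4; Lucia 1/16; Ramiro 1/16; Soledad 1/16; Ximena 1/16

Joaquin, as surviving spouse, takes 1/4.
The remaining 3/4 passes to Ursula's descendants per stirpes.
The 3/4 is divided into 3 equal shares of 1/4 among Nieves, Valentina, Ines.
Nieves predeceased; the 1/4 allotted to Nieves's branch passes to Nieves's issue by representation.
The 1/4 is divided into 4 equal shares of 1/16 among Lucia, Soledad, Diego, Alonso.
Lucia is living and takes 1/16.
Soledad is living and takes 1/16.
Diego is living and takes 1/16.
Alonso is living and takes 1/16.
Valentina predeceased; the 1/4 allotted to Valentina's branch passes to Valentina's issue by representation.
The 1/4 is divided into 4 equal shares of 1/16 among Ximena, Ramiro, Fernando, Beatriz.
Ximena is living and takes 1/16.
Ramiro is living and takes 1/16.
Fernando is living and takes 1/16.
Beatriz is living and takes 1/16.
Ines predeceased; the 1/4 allotted to Ines's branch passes to Ines's issue by representation.
Catalina is the sole taker at this level and receives the full 1/4.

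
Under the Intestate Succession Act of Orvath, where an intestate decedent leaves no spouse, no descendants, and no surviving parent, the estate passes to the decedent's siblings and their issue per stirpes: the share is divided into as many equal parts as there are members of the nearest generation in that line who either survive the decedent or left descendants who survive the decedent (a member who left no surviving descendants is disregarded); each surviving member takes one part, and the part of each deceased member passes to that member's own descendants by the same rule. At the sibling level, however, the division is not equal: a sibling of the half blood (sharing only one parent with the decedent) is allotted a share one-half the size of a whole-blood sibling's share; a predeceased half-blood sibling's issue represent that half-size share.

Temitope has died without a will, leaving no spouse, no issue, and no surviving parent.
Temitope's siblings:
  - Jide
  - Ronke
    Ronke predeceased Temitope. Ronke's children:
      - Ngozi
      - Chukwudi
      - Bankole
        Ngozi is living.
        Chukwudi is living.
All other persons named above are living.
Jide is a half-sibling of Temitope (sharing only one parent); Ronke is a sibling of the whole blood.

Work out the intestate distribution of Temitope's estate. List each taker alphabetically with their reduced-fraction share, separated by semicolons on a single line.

No spouse, descendants, or parent survives, so the estate passes to Temitope's siblings per stirpes.
Half-blood siblings count for one-half the weight of whole-blood siblings at the initial division.
Dividing 1 in proportion to weights (total weight 3/2): Jide (weight 1/2) → 1/3; Ronke (weight 1) → 2/3.
Jide is living and takes 1/3.
Ronke predeceased; the 2/3 allotted to Ronke's branch passes to Ronke's issue by representation.
The 2/3 is divided into 3 equal shares of 2/9 among Ngozi, Chukwudi, Bankole.
Ngozi is living and takes 2/9.
Chukwudi is living and takes 2/9.
Bankole is living and takes 2/9.

Bankole 2/9; Chukwudi 2/9; Jide 1/3; Ngozi 2/9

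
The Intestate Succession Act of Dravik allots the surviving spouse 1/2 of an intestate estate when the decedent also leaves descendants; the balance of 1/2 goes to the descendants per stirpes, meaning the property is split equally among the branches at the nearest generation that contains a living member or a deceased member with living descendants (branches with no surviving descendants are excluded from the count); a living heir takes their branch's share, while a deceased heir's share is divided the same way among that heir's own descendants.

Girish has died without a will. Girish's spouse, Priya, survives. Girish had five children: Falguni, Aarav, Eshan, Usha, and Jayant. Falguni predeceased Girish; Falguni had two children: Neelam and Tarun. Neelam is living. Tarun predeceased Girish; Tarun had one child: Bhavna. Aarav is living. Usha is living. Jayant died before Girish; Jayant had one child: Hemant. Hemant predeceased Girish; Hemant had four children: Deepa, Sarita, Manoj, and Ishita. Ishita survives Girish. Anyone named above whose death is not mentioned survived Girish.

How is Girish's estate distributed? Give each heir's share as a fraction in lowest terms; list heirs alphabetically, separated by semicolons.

Priya, as surviving spouse, takes 1/2.
The remaining 1/2 passes to Girish's descendants per stirpes.
The 1/2 is divided into 5 equal shares of 1/10 among Falguni, Aarav, Eshan, Usha, Jayant.
Falguni predeceased; the 1/10 allotted to Falguni's branch passes to Falguni's issue by representation.
The 1/10 is divided into 2 equal shares of 1/20 among Neelam, Tarun.
Neelam is living and takes 1/20.
Tarun predeceased; the 1/20 allotted to Tarun's branch passes to Tarun's issue by representation.
Bhavna is the sole taker at this level and receives the full 1/20.
Aarav is living and takes 1/10.
Eshan is living and takes 1/10.
Usha is living and takes 1/10.
Jayant predeceased; the 1/10 allotted to Jayant's branch passes to Jayant's issue by representation.
Hemant's line is the sole branch at this level, so the full 1/10 passes to Hemant's issue by representation.
The 1/10 is divided into 4 equal shares of 1/40 among Deepa, Sarita, Manoj, Ishita.
Deepa is living and takes 1/40.
Sarita is living and takes 1/40.
Manoj is living and takes 1/40.
Ishita is living and takes 1/40.

Aarav 1/10; Bhavna 1/20; Deepa 1/40; Eshan 1/10; Ishita 1/40; Manoj 1/40; Neelam 1/20; Priya 1/2; Sarita 1/40; Usha 1/10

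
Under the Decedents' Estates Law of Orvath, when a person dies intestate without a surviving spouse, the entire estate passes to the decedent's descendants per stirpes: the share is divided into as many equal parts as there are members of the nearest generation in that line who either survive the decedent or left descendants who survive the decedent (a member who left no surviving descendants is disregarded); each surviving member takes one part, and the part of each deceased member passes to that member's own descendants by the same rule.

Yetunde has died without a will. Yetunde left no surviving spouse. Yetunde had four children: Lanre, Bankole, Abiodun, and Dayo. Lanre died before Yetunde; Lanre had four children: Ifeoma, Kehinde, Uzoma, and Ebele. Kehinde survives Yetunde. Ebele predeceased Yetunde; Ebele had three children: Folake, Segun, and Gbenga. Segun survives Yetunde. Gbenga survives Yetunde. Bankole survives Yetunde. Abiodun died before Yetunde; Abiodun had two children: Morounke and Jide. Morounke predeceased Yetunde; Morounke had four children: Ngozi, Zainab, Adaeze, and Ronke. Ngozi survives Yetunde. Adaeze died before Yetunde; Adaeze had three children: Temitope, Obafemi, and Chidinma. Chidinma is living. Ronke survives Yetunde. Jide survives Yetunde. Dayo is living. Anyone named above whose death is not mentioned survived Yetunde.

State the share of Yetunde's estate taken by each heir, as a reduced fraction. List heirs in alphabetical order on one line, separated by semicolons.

There is no surviving spouse, so the entire estate passes to Yetunde's descendants per stirpes.
The estate is divided into 4 equal shares of 1/4 among Lanre, Bankole, Abiodun, Dayo.
Lanre predeceased; the 1/4 allotted to Lanre's branch passes to Lanre's issue by representation.
The 1/4 is divided into 4 equal shares of 1/16 among Ifeoma, Kehinde, Uzoma, Ebele.
Ifeoma is living and takes 1/16.
Kehinde is living and takes 1/16.
Uzoma is living and takes 1/16.
Ebele predeceased; the 1/16 allotted to Ebele's branch passes to Ebele's issue by representation.
The 1/16 is divided into 3 equal shares of 1/48 among Folake, Segun, Gbenga.
Folake is living and takes 1/48.
Segun is living and takes 1/48.
Gbenga is living and takes 1/48.
Bankole is living and takes 1/4.
Abiodun predeceased; the 1/4 allotted to Abiodun's branch passes to Abiodun's issue by representation.
The 1/4 is divided into 2 equal shares of 1/8 among Morounke, Jide.
Morounke predeceased; the 1/8 allotted to Morounke's branch passes to Morounke's issue by representation.
The 1/8 is divided into 4 equal shares of 1/32 among Ngozi, Zainab, Adaeze, Ronke.
Ngozi is living and takes 1/32.
Zainab is living and takes 1/32.
Adaeze predeceased; the 1/32 allotted to Adaeze's branch passes to Adaeze's issue by representation.
The 1/32 is divided into 3 equal shares of 1/96 among Temitope, Obafemi, Chidinma.
Temitope is living and takes 1/96.
Obafemi is living and takes 1/96.
Chidinma is living and takes 1/96.
Ronke is living and takes 1/32.
Jide is living and takes 1/8.
Dayo is living and takes 1/4.

Bankole 1/4; Chidinma 1/96; Dayo 1/4; Folake 1/48; Gbenga 1/48; Ifeoma 1/16; Jide 1/8; Kehinde 1/16; Ngozi 1/32; Obafemi 1/96; Ronke 1/32; Segun 1/48; Temitope 1/96; Uzoma 1/16; Zainab 1/32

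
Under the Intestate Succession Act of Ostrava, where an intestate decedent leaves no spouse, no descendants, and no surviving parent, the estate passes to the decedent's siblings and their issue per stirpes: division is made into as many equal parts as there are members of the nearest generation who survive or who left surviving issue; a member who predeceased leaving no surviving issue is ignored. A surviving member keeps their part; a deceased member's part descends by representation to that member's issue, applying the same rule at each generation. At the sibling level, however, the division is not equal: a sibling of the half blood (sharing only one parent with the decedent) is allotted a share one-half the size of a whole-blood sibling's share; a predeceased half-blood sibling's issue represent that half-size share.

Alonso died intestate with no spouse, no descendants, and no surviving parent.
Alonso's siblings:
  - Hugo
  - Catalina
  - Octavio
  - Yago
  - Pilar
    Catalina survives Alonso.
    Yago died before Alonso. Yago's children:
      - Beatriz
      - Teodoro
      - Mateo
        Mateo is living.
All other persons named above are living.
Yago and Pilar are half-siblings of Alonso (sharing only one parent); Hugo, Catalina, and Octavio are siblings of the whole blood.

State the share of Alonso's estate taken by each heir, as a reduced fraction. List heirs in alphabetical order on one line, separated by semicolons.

No spouse, descendants, or parent survives, so the estate passes to Alonso's siblings per stirpes.
Half-blood siblings count for one-half the weight of whole-blood siblings at the initial division.
Dividing 1 in proportion to weights (total weight 4): Hugo (weight 1) → 1/4; Catalina (weight 1) → 1/4; Octavio (weight 1) → 1/4; Yago (weight 1/2) → 1/8; Pilar (weight 1/2) → 1/8.
Hugo is living and takes 1/4.
Catalina is living and takes 1/4.
Octavio is living and takes 1/4.
Yago predeceased; the 1/8 allotted to Yago's branch passes to Yago's issue by representation.
The 1/8 is divided into 3 equal shares of 1/24 among Beatriz, Teodoro, Mateo.
Beatriz is living and takes 1/24.
Teodoro is living and takes 1/24.
Mateo is living and takes 1/24.
Pilar is living and takes 1/8.

Beatriz 1/24; Catalina 1/4; Hugo 1/4; Mateo 1/24; Octavio 1/4; Pilar 1/8; Teodoro 1/24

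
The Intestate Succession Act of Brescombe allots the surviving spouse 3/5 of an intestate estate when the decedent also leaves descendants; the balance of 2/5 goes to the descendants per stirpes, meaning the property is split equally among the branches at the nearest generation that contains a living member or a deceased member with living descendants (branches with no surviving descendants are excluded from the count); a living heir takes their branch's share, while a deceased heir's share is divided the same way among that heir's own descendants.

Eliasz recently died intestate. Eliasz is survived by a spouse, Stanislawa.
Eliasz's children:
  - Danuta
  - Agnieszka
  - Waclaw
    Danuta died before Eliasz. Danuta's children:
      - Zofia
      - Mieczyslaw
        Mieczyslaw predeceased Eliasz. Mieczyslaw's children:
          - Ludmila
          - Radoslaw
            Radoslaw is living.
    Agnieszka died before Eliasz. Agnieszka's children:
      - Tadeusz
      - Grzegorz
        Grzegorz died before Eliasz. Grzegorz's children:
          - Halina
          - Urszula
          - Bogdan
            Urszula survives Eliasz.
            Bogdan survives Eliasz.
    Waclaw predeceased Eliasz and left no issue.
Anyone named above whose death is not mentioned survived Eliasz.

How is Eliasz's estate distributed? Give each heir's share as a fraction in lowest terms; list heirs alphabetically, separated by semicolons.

Bogdan 1/30; Halina 1/30; Ludmila 1/20; Radoslaw 1/20; Stanislawa 3/5; Tadeusz 1/10; Urszula 1/30; Zofia 1/10

Stanislawa, as surviving spouse, takes 3/5.
The remaining 2/5 passes to Eliasz's descendants per stirpes.
Waclaw left no surviving issue, so that branch lapses and is disregarded.
The 2/5 is divided into 2 equal shares of 1/5 among Danuta, Agnieszka.
Danuta predeceased; the 1/5 allotted to Danuta's branch passes to Danuta's issue by representation.
The 1/5 is divided into 2 equal shares of 1/10 among Zofia, Mieczyslaw.
Zofia is living and takes 1/10.
Mieczyslaw predeceased; the 1/10 allotted to Mieczyslaw's branch passes to Mieczyslaw's issue by representation.
The 1/10 is divided into 2 equal shares of 1/20 among Ludmila, Radoslaw.
Ludmila is living and takes 1/20.
Radoslaw is living and takes 1/20.
Agnieszka predeceased; the 1/5 allotted to Agnieszka's branch passes to Agnieszka's issue by representation.
The 1/5 is divided into 2 equal shares of 1/10 among Tadeusz, Grzegorz.
Tadeusz is living and takes 1/10.
Grzegorz predeceased; the 1/10 allotted to Grzegorz's branch passes to Grzegorz's issue by representation.
The 1/10 is divided into 3 equal shares of 1/30 among Halina, Urszula, Bogdan.
Halina is living and takes 1/30.
Urszula is living and takes 1/30.
Bogdan is living and takes 1/30.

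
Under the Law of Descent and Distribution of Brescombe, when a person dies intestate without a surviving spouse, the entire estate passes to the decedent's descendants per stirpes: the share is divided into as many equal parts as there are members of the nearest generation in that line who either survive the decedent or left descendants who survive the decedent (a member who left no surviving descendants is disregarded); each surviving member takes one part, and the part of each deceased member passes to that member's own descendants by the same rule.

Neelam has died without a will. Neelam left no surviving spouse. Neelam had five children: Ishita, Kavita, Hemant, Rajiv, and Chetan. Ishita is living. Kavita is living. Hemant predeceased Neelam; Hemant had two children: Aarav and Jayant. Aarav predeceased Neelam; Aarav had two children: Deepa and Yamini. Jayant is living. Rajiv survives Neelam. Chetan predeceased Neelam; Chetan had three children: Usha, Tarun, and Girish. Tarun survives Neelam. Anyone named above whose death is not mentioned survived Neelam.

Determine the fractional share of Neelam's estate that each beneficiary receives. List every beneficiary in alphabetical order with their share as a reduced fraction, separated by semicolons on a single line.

There is no surviving spouse, so the entire estate passes to Neelam's descendants per stirpes.
The estate is divided into 5 equal shares of 1/5 among Ishita, Kavita, Hemant, Rajiv, Chetan.
Ishita is living and takes 1/5.
Kavita is living and takes 1/5.
Hemant predeceased; the 1/5 allotted to Hemant's branch passes to Hemant's issue by representation.
The 1/5 is divided into 2 equal shares of 1/10 among Aarav, Jayant.
Aarav predeceased; the 1/10 allotted to Aarav's branch passes to Aarav's issue by representation.
The 1/10 is divided into 2 equal shares of 1/20 among Deepa, Yamini.
Deepa is living and takes 1/20.
Yamini is living and takes 1/20.
Jayant is living and takes 1/10.
Rajiv is living and takes 1/5.
Chetan predeceased; the 1/5 allotted to Chetan's branch passes to Chetan's issue by representation.
The 1/5 is divided into 3 equal shares of 1/15 among Usha, Tarun, Girish.
Usha is living and takes 1/15.
Tarun is living and takes 1/15.
Girish is living and takes 1/15.

Deepa 1/20; Girish 1/15; Ishita 1/5; Jayant 1/10; Kavita 1/5; Rajiv 1/5; Tarun 1/15; Usha 1/15; Yamini 1/20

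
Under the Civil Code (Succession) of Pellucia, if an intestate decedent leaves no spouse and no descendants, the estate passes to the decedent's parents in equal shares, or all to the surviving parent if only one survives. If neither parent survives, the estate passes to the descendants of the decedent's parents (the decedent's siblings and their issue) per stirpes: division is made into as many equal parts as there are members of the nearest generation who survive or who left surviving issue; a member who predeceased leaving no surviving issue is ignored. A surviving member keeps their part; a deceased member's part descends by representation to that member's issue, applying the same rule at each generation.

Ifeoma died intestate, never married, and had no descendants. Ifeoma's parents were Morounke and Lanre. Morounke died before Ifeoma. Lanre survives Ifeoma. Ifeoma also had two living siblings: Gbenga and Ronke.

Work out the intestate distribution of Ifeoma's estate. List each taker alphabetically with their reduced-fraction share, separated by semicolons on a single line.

Lanre 1

Only one parent, Lanre, survives, so Lanre takes the entire estate. The siblings take nothing because a surviving parent has priority.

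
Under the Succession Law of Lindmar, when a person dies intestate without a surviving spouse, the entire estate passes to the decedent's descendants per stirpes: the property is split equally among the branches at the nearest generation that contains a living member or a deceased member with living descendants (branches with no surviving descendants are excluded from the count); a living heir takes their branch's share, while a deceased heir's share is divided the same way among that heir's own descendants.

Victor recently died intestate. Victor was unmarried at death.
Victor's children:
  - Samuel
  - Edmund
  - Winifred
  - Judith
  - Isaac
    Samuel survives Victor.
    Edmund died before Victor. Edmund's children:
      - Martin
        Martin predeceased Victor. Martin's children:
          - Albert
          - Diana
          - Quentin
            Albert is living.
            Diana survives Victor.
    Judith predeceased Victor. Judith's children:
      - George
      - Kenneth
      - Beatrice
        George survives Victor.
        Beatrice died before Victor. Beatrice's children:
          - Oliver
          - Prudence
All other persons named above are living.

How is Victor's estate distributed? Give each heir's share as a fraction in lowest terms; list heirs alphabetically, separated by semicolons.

There is no surviving spouse, so the entire estate passes to Victor's descendants per stirpes.
The estate is divided into 5 equal shares of 1/5 among Samuel, Edmund, Winifred, Judith, Isaac.
Samuel is living and takes 1/5.
Edmund predeceased; the 1/5 allotted to Edmund's branch passes to Edmund's issue by representation.
Martin's line is the sole branch at this level, so the full 1/5 passes to Martin's issue by representation.
The 1/5 is divided into 3 equal shares of 1/15 among Albert, Diana, Quentin.
Albert is living and takes 1/15.
Diana is living and takes 1/15.
Quentin is living and takes 1/15.
Winifred is living and takes 1/5.
Judith predeceased; the 1/5 allotted to Judith's branch passes to Judith's issue by representation.
The 1/5 is divided into 3 equal shares of 1/15 among George, Kenneth, Beatrice.
George is living and takes 1/15.
Kenneth is living and takes 1/15.
Beatrice predeceased; the 1/15 allotted to Beatrice's branch passes to Beatrice's issue by representation.
The 1/15 is divided into 2 equal shares of 1/30 among Oliver, Prudence.
Oliver is living and takes 1/30.
Prudence is living and takes 1/30.
Isaac is living and takes 1/5.

Albert 1/15; Diana 1/15; George 1/15; Isaac 1/5; Kenneth 1/15; Oliver 1/30; Prudence 1/30; Quentin 1/15; Samuel 1/5; Winifred 1/5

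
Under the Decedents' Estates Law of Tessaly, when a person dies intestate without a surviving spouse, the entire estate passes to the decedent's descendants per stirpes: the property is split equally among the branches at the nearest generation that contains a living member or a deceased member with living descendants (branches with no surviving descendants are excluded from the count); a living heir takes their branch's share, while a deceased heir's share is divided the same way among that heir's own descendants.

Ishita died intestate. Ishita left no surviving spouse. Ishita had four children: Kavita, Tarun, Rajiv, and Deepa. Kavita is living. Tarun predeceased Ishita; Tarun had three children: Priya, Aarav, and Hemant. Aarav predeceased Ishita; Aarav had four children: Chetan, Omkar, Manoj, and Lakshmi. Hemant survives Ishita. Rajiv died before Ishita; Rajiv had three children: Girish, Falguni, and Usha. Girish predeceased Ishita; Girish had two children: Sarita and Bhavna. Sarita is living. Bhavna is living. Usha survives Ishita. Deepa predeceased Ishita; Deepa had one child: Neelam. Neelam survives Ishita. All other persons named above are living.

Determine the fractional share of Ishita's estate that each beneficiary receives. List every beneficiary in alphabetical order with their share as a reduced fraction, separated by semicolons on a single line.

Bhavna 1/24; Chetan 1/48; Falguni 1/12; Hemant 1/12; Kavita 1/4; Lakshmi 1/48; Manoj 1/48; Neelam 1/4; Omkar 1/48; Priya 1/12; Sarita 1/24; Usha 1/12

There is no surviving spouse, so the entire estate passes to Ishita's descendants per stirpes.
The estate is divided into 4 equal shares of 1/4 among Kavita, Tarun, Rajiv, Deepa.
Kavita is living and takes 1/4.
Tarun predeceased; the 1/4 allotted to Tarun's branch passes to Tarun's issue by representation.
The 1/4 is divided into 3 equal shares of 1/12 among Priya, Aarav, Hemant.
Priya is living and takes 1/12.
Aarav predeceased; the 1/12 allotted to Aarav's branch passes to Aarav's issue by representation.
The 1/12 is divided into 4 equal shares of 1/48 among Chetan, Omkar, Manoj, Lakshmi.
Chetan is living and takes 1/48.
Omkar is living and takes 1/48.
Manoj is living and takes 1/48.
Lakshmi is living and takes 1/48.
Hemant is living and takes 1/12.
Rajiv predeceased; the 1/4 allotted to Rajiv's branch passes to Rajiv's issue by representation.
The 1/4 is divided into 3 equal shares of 1/12 among Girish, Falguni, Usha.
Girish predeceased; the 1/12 allotted to Girish's branch passes to Girish's issue by representation.
The 1/12 is divided into 2 equal shares of 1/24 among Sarita, Bhavna.
Sarita is living and takes 1/24.
Bhavna is living and takes 1/24.
Falguni is living and takes 1/12.
Usha is living and takes 1/12.
Deepa predeceased; the 1/4 allotted to Deepa's branch passes to Deepa's issue by representation.
Neelam is the sole taker at this level and receives the full 1/4.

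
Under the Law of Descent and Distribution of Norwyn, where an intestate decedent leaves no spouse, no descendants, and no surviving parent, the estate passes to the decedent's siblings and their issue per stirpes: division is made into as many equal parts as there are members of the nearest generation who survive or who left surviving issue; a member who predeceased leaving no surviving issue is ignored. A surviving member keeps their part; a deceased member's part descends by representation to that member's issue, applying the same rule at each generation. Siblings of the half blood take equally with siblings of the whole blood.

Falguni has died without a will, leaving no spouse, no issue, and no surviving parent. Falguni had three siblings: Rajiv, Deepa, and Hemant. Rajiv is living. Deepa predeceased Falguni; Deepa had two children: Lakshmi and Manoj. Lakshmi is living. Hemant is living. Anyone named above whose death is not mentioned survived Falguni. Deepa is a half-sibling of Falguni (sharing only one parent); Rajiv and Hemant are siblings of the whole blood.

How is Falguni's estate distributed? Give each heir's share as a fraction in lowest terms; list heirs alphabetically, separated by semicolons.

Hemant 1/3; Lakshmi 1/6; Manoj 1/6; Rajiv 1/3

No spouse, descendants, or parent survives, so the estate passes to Falguni's siblings per stirpes.
Half-blood and whole-blood siblings take equally under the stated rule.
The estate is divided into 3 equal shares of 1/3 among Rajiv, Deepa, Hemant.
Rajiv is living and takes 1/3.
Deepa predeceased; the 1/3 allotted to Deepa's branch passes to Deepa's issue by representation.
The 1/3 is divided into 2 equal shares of 1/6 among Lakshmi, Manoj.
Lakshmi is living and takes 1/6.
Manoj is living and takes 1/6.
Hemant is living and takes 1/3.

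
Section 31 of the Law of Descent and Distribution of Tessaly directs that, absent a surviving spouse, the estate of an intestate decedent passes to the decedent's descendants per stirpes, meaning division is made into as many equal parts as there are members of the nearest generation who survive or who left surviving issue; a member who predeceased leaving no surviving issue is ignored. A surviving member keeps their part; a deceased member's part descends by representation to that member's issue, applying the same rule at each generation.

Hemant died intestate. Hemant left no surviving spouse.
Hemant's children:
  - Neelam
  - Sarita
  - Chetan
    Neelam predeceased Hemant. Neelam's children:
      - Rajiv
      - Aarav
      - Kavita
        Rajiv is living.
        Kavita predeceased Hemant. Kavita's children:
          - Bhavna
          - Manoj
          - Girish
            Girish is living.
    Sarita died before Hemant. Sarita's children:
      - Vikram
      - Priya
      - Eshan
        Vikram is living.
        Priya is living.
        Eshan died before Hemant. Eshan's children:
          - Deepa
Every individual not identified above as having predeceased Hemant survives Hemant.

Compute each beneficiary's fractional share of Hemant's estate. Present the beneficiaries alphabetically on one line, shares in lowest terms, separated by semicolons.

There is no surviving spouse, so the entire estate passes to Hemant's descendants per stirpes.
The estate is divided into 3 equal shares of 1/3 among Neelam, Sarita, Chetan.
Neelam predeceased; the 1/3 allotted to Neelam's branch passes to Neelam's issue by representation.
The 1/3 is divided into 3 equal shares of 1/9 among Rajiv, Aarav, Kavita.
Rajiv is living and takes 1/9.
Aarav is living and takes 1/9.
Kavita predeceased; the 1/9 allotted to Kavita's branch passes to Kavita's issue by representation.
The 1/9 is divided into 3 equal shares of 1/27 among Bhavna, Manoj, Girish.
Bhavna is living and takes 1/27.
Manoj is living and takes 1/27.
Girish is living and takes 1/27.
Sarita predeceased; the 1/3 allotted to Sarita's branch passes to Sarita's issue by representation.
The 1/3 is divided into 3 equal shares of 1/9 among Vikram, Priya, Eshan.
Vikram is living and takes 1/9.
Priya is living and takes 1/9.
Eshan predeceased; the 1/9 allotted to Eshan's branch passes to Eshan's issue by representation.
Deepa is the sole taker at this level and receives the full 1/9.
Chetan is living and takes 1/3.

Aarav 1/9; Bhavna 1/27; Chetan 1/3; Deepa 1/9; Girish 1/27; Manoj 1/27; Priya 1/9; Rajiv 1/9; Vikram 1/9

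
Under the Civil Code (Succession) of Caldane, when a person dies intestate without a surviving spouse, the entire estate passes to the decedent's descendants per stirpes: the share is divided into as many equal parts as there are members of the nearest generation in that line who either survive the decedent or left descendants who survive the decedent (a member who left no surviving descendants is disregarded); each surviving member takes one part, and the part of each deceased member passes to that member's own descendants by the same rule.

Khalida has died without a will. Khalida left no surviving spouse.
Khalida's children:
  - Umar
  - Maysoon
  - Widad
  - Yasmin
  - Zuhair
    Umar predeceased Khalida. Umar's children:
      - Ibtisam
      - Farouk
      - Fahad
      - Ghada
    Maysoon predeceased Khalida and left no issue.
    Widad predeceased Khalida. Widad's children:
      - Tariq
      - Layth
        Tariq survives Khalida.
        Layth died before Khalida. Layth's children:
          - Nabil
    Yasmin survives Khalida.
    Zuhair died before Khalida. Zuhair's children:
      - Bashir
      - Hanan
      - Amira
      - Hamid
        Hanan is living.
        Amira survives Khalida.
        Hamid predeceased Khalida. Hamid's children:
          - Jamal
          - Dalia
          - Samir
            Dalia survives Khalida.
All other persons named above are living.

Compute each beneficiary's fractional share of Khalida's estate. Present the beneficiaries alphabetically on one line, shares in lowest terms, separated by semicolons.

Amira 1/16; Bashir 1/16; Dalia 1/48; Fahad 1/16; Farouk 1/16; Ghada 1/16; Hanan 1/16; Ibtisam 1/16; Jamal 1/48; Nabil 1/8; Samir 1/48; Tariq 1/8; Yasmin 1/4

There is no surviving spouse, so the entire estate passes to Khalida's descendants per stirpes.
Maysoon left no surviving issue, so that branch lapses and is disregarded.
The estate is divided into 4 equal shares of 1/4 among Umar, Widad, Yasmin, Zuhair.
Umar predeceased; the 1/4 allotted to Umar's branch passes to Umar's issue by representation.
The 1/4 is divided into 4 equal shares of 1/16 among Ibtisam, Farouk, Fahad, Ghada.
Ibtisam is living and takes 1/16.
Farouk is living and takes 1/16.
Fahad is living and takes 1/16.
Ghada is living and takes 1/16.
Widad predeceased; the 1/4 allotted to Widad's branch passes to Widad's issue by representation.
The 1/4 is divided into 2 equal shares of 1/8 among Tariq, Layth.
Tariq is living and takes 1/8.
Layth predeceased; the 1/8 allotted to Layth's branch passes to Layth's issue by representation.
Nabil is the sole taker at this level and receives the full 1/8.
Yasmin is living and takes 1/4.
Zuhair predeceased; the 1/4 allotted to Zuhair's branch passes to Zuhair's issue by representation.
The 1/4 is divided into 4 equal shares of 1/16 among Bashir, Hanan, Amira, Hamid.
Bashir is living and takes 1/16.
Hanan is living and takes 1/16.
Amira is living and takes 1/16.
Hamid predeceased; the 1/16 allotted to Hamid's branch passes to Hamid's issue by representation.
The 1/16 is divided into 3 equal shares of 1/48 among Jamal, Dalia, Samir.
Jamal is living and takes 1/48.
Dalia is living and takes 1/48.
Samir is living and takes 1/48.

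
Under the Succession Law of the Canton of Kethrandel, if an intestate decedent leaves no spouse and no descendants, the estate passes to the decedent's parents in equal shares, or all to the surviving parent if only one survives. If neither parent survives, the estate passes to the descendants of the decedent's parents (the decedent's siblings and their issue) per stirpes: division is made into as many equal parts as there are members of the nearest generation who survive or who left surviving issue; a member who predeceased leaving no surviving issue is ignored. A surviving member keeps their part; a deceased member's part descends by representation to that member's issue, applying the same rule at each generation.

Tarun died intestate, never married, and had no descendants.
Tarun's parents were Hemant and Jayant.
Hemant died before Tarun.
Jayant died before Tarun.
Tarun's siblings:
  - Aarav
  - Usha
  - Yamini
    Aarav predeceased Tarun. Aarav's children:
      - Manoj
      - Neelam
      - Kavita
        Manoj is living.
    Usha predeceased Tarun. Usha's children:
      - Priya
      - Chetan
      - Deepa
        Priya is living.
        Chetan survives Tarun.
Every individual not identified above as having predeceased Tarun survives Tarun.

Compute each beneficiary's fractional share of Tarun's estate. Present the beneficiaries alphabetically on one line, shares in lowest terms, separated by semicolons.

Neither parent survives and there are no descendants, so the estate passes to Tarun's siblings and their issue per stirpes.
The estate is divided into 3 equal shares of 1/3 among Aarav, Usha, Yamini.
Aarav predeceased; the 1/3 allotted to Aarav's branch passes to Aarav's issue by representation.
The 1/3 is divided into 3 equal shares of 1/9 among Manoj, Neelam, Kavita.
Manoj is living and takes 1/9.
Neelam is living and takes 1/9.
Kavita is living and takes 1/9.
Usha predeceased; the 1/3 allotted to Usha's branch passes to Usha's issue by representation.
The 1/3 is divided into 3 equal shares of 1/9 among Priya, Chetan, Deepa.
Priya is living and takes 1/9.
Chetan is living and takes 1/9.
Deepa is living and takes 1/9.
Yamini is living and takes 1/3.

Chetan 1/9; Deepa 1/9; Kavita 1/9; Manoj 1/9; Neelam 1/9; Priya 1/9; Yamini 1/3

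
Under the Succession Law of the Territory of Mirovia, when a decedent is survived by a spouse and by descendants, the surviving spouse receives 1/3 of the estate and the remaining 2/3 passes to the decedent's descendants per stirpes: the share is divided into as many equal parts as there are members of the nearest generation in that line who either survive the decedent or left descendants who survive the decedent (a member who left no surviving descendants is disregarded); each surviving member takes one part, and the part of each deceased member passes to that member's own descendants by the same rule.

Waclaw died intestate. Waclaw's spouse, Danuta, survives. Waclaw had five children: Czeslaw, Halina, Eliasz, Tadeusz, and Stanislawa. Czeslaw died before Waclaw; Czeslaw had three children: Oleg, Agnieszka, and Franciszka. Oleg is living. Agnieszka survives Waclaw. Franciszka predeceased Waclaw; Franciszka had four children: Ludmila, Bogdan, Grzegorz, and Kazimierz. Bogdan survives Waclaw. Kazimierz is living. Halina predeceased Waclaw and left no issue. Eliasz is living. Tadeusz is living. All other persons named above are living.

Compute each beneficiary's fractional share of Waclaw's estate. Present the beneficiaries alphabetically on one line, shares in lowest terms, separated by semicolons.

Agnieszka 1/18; Bogdan 1/72; Danuta 1/3; Eliasz 1/6; Grzegorz 1/72; Kazimierz 1/72; Ludmila 1/72; Oleg 1/18; Stanislawa 1/6; Tadeusz 1/6

Danuta, as surviving spouse, takes 1/3.
The remaining 2/3 passes to Waclaw's descendants per stirpes.
Halina left no surviving issue, so that branch lapses and is disregarded.
The 2/3 is divided into 4 equal shares of 1/6 among Czeslaw, Eliasz, Tadeusz, Stanislawa.
Czeslaw predeceased; the 1/6 allotted to Czeslaw's branch passes to Czeslaw's issue by representation.
The 1/6 is divided into 3 equal shares of 1/18 among Oleg, Agnieszka, Franciszka.
Oleg is living and takes 1/18.
Agnieszka is living and takes 1/18.
Franciszka predeceased; the 1/18 allotted to Franciszka's branch passes to Franciszka's issue by representation.
The 1/18 is divided into 4 equal shares of 1/72 among Ludmila, Bogdan, Grzegorz, Kazimierz.
Ludmila is living and takes 1/72.
Bogdan is living and takes 1/72.
Grzegorz is living and takes 1/72.
Kazimierz is living and takes 1/72.
Eliasz is living and takes 1/6.
Tadeusz is living and takes 1/6.
Stanislawa is living and takes 1/6.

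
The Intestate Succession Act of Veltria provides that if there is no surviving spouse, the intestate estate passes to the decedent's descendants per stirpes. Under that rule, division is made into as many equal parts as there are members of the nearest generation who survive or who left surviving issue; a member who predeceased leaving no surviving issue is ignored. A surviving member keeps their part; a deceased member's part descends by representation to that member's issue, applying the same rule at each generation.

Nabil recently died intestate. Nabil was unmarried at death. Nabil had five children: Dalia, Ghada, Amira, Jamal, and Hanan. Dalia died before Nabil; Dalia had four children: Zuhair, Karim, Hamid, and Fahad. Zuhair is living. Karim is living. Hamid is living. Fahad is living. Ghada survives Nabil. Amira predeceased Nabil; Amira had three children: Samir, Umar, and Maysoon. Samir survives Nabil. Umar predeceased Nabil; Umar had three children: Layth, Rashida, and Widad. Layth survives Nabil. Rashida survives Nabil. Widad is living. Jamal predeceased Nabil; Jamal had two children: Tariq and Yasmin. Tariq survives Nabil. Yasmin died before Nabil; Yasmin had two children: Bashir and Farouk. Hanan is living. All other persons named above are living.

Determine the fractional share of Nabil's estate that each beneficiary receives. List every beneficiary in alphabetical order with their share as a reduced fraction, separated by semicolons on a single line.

Bashir 1/20; Fahad 1/20; Farouk 1/20; Ghada 1/5; Hamid 1/20; Hanan 1/5; Karim 1/20; Layth 1/45; Maysoon 1/15; Rashida 1/45; Samir 1/15; Tariq 1/10; Widad 1/45; Zuhair 1/20

There is no surviving spouse, so the entire estate passes to Nabil's descendants per stirpes.
The estate is divided into 5 equal shares of 1/5 among Dalia, Ghada, Amira, Jamal, Hanan.
Dalia predeceased; the 1/5 allotted to Dalia's branch passes to Dalia's issue by representation.
The 1/5 is divided into 4 equal shares of 1/20 among Zuhair, Karim, Hamid, Fahad.
Zuhair is living and takes 1/20.
Karim is living and takes 1/20.
Hamid is living and takes 1/20.
Fahad is living and takes 1/20.
Ghada is living and takes 1/5.
Amira predeceased; the 1/5 allotted to Amira's branch passes to Amira's issue by representation.
The 1/5 is divided into 3 equal shares of 1/15 among Samir, Umar, Maysoon.
Samir is living and takes 1/15.
Umar predeceased; the 1/15 allotted to Umar's branch passes to Umar's issue by representation.
The 1/15 is divided into 3 equal shares of 1/45 among Layth, Rashida, Widad.
Layth is living and takes 1/45.
Rashida is living and takes 1/45.
Widad is living and takes 1/45.
Maysoon is living and takes 1/15.
Jamal predeceased; the 1/5 allotted to Jamal's branch passes to Jamal's issue by representation.
The 1/5 is divided into 2 equal shares of 1/10 among Tariq, Yasmin.
Tariq is living and takes 1/10.
Yasmin predeceased; the 1/10 allotted to Yasmin's branch passes to Yasmin's issue by representation.
The 1/10 is divided into 2 equal shares of 1/20 among Bashir, Farouk.
Bashir is living and takes 1/20.
Farouk is living and takes 1/20.
Hanan is living and takes 1/5.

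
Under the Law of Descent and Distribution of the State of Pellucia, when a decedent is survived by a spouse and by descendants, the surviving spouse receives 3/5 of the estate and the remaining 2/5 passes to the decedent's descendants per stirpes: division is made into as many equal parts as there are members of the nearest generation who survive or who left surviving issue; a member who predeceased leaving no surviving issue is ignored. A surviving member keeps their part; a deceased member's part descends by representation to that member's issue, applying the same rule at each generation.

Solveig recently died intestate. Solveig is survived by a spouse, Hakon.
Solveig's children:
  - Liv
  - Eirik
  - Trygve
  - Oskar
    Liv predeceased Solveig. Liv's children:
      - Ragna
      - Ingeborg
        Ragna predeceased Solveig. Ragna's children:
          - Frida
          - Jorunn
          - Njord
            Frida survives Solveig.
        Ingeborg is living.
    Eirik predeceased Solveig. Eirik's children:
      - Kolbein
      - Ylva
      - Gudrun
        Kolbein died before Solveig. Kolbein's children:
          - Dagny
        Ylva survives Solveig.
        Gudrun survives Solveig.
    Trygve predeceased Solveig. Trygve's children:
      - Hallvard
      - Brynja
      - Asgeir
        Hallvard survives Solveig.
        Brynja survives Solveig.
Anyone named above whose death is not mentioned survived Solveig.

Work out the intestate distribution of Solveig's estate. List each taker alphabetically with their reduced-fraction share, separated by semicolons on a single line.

Asgeir 1/30; Brynja 1/30; Dagny 1/30; Frida 1/60; Gudrun 1/30; Hakon 3/5; Hallvard 1/30; Ingeborg 1/20; Jorunn 1/60; Njord 1/60; Oskar 1/10; Ylva 1/30

Hakon, as surviving spouse, takes 3/5.
The remaining 2/5 passes to Solveig's descendants per stirpes.
The 2/5 is divided into 4 equal shares of 1/10 among Liv, Eirik, Trygve, Oskar.
Liv predeceased; the 1/10 allotted to Liv's branch passes to Liv's issue by representation.
The 1/10 is divided into 2 equal shares of 1/20 among Ragna, Ingeborg.
Ragna predeceased; the 1/20 allotted to Ragna's branch passes to Ragna's issue by representation.
The 1/20 is divided into 3 equal shares of 1/60 among Frida, Jorunn, Njord.
Frida is living and takes 1/60.
Jorunn is living and takes 1/60.
Njord is living and takes 1/60.
Ingeborg is living and takes 1/20.
Eirik predeceased; the 1/10 allotted to Eirik's branch passes to Eirik's issue by representation.
The 1/10 is divided into 3 equal shares of 1/30 among Kolbein, Ylva, Gudrun.
Kolbein predeceased; the 1/30 allotted to Kolbein's branch passes to Kolbein's issue by representation.
Dagny is the sole taker at this level and receives the full 1/30.
Ylva is living and takes 1/30.
Gudrun is living and takes 1/30.
Trygve predeceased; the 1/10 allotted to Trygve's branch passes to Trygve's issue by representation.
The 1/10 is divided into 3 equal shares of 1/30 among Hallvard, Brynja, Asgeir.
Hallvard is living and takes 1/30.
Brynja is living and takes 1/30.
Asgeir is living and takes 1/30.
Oskar is living and takes 1/10.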